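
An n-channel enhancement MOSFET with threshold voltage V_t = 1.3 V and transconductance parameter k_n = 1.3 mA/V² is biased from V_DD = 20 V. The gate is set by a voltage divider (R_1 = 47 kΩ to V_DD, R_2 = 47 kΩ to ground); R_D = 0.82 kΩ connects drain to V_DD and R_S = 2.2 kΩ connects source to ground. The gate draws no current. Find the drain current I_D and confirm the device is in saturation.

I_D ≈ 3 mA

V_G = V_DD·R_2/(R_1+R_2) = 20×47/94 = 10 V.
Assume saturation: I_D = (k_n/2)(V_GS − V_t)² with V_GS = V_G − I_D·R_S = 10 − 2.2·I_D.
Substituting gives 3.15·I_D² − 25.9·I_D + 49.2 = 0, with roots I_D = 2.98 or 5.25 mA.
The root I_D = 5.25 mA gives V_GS = -1.54 V ≤ V_t, so take I_D = 2.98 mA.
Then V_GS = 3.44 V and V_DS = V_DD − I_D(R_D+R_S) = 20 − 2.98×3.02 = 11 V.
Saturation requires V_DS ≥ V_GS − V_t = 2.14 V; 11 ≥ 2.14 ✓.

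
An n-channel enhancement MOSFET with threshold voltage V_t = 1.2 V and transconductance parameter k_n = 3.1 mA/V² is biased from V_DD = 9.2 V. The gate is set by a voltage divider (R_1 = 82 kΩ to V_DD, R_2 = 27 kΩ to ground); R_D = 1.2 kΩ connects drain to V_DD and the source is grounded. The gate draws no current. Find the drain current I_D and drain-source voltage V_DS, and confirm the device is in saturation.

V_G = V_DD·R_2/(R_1+R_2) = 9.2×27/109 = 2.28 V. With the source grounded, V_GS = V_G = 2.28 V.
Assume saturation: I_D = (k_n/2)(V_GS − V_t)² = (3.1/2)×(2.28 − 1.2)² = 1.55×1.08² = 1.8 mA.
V_DS = V_DD − I_D·R_D = 9.2 − 1.8×1.2 = 7.03 V.
Saturation requires V_DS ≥ V_GS − V_t = 1.08 V; 7.03 ≥ 1.08 ✓.

I_D ≈ 1.8 mA, V_DS ≈ 7 V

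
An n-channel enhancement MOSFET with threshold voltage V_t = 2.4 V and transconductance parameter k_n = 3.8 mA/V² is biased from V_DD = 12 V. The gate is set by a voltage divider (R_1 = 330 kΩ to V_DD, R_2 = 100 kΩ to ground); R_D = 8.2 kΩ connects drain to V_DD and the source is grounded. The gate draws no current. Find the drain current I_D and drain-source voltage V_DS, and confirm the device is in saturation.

V_G = V_DD·R_2/(R_1+R_2) = 12×100/430 = 2.79 V. With the source grounded, V_GS = V_G = 2.79 V.
Assume saturation: I_D = (k_n/2)(V_GS − V_t)² = (3.8/2)×(2.79 − 2.4)² = 1.9×0.391² = 0.29 mA.
V_DS = V_DD − I_D·R_D = 12 − 0.29×8.2 = 9.62 V.
Saturation requires V_DS ≥ V_GS − V_t = 0.391 V; 9.62 ≥ 0.391 ✓.

I_D ≈ 0.29 mA, V_DS ≈ 9.6 V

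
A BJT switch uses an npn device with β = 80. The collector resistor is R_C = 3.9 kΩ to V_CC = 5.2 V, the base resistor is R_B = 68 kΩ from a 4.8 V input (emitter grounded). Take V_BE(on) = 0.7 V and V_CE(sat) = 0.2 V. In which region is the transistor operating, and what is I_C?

saturation; I_C ≈ 1.3 mA

Assume active: I_B = (4.8 − 0.7)/68 = 0.0603 mA, giving I_C = β·I_B = 4.82 mA.
But then V_CE = 5.2 − 4.82×3.9 = -13.6 V < V_CE(sat) = 0.2 V — impossible in the active region.
So the transistor is saturated. With V_CE = 0.2 V, I_C = (V_CC − 0.2)/R_C = 5/3.9 = 1.28 mA.
Check: β·I_B = 4.82 mA > I_C = 1.28 mA, confirming saturation.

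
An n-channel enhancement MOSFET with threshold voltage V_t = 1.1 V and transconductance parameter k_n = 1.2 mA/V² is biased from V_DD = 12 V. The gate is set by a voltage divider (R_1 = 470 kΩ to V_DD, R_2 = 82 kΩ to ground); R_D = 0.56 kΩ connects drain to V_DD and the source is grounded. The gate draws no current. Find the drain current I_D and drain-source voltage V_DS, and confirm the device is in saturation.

V_G = V_DD·R_2/(R_1+R_2) = 12×82/552 = 1.78 V. With the source grounded, V_GS = V_G = 1.78 V.
Assume saturation: I_D = (k_n/2)(V_GS − V_t)² = (1.2/2)×(1.78 − 1.1)² = 0.6×0.683² = 0.28 mA.
V_DS = V_DD − I_D·R_D = 12 − 0.28×0.56 = 11.8 V.
Saturation requires V_DS ≥ V_GS − V_t = 0.683 V; 11.8 ≥ 0.683 ✓.

I_D ≈ 0.28 mA, V_DS ≈ 12 V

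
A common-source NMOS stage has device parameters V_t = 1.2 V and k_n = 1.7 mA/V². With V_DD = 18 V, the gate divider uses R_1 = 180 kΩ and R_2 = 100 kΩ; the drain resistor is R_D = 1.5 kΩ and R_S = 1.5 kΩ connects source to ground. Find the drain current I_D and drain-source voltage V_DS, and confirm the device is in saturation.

V_G = V_DD·R_2/(R_1+R_2) = 18×100/280 = 6.43 V.
Assume saturation: I_D = (k_n/2)(V_GS − V_t)² with V_GS = V_G − I_D·R_S = 6.43 − 1.5·I_D.
Substituting gives 1.91·I_D² − 14.3·I_D + 23.2 = 0, with roots I_D = 2.37 or 5.12 mA.
The root I_D = 5.12 mA gives V_GS = -1.25 V ≤ V_t, so take I_D = 2.37 mA.
Then V_GS = 2.87 V and V_DS = V_DD − I_D(R_D+R_S) = 18 − 2.37×3 = 10.9 V.
Saturation requires V_DS ≥ V_GS − V_t = 1.67 V; 10.9 ≥ 1.67 ✓.

I_D ≈ 2.4 mA, V_DS ≈ 11 V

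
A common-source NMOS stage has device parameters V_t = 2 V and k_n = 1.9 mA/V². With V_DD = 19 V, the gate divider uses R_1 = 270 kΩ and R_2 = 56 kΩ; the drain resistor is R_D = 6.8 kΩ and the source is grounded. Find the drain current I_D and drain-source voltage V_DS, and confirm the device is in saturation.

V_G = V_DD·R_2/(R_1+R_2) = 19×56/326 = 3.26 V. With the source grounded, V_GS = V_G = 3.26 V.
Assume saturation: I_D = (k_n/2)(V_GS − V_t)² = (1.9/2)×(3.26 − 2)² = 0.95×1.26² = 1.52 mA.
V_DS = V_DD − I_D·R_D = 19 − 1.52×6.8 = 8.68 V.
Saturation requires V_DS ≥ V_GS − V_t = 1.26 V; 8.68 ≥ 1.26 ✓.

I_D ≈ 1.5 mA, V_DS ≈ 8.7 V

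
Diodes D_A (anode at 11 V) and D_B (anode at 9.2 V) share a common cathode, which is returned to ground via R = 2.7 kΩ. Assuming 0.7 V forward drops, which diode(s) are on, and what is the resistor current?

Assume both conduct. Then node N would need to be at both 11−0.7 = 10.3 V and 9.2−0.7 = 8.5 V, which is impossible.
Assume only D_A conducts: V_N = 11 − 0.7 = 10.3 V, so I_R = 10.3/2.7 = 3.81 mA.
Check D_B: its anode-to-cathode voltage is 9.2 − 10.3 = -1.1 V < 0.7 V, so it is off. The assumption is consistent.

Only D_A conducts; I_R ≈ 3.8 mA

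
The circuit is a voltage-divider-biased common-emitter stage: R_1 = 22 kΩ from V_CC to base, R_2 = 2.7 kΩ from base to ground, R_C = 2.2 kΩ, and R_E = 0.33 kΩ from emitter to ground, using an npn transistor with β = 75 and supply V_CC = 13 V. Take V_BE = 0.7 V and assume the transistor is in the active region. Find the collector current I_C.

Thevenize the base divider: V_Th = V_CC·R_2/(R_1+R_2) = 13×2.7/24.7 = 1.42 V, R_Th = R_1‖R_2 = 2.4 kΩ.
Base-emitter loop: V_Th = I_B·R_Th + V_BE + (β+1)I_B·R_E, so I_B = (1.42 − 0.7) / (2.4 + 76×0.33) = 0.0262 mA.
I_C = β·I_B = 75×0.0262 = 1.97 mA, and I_E = (β+1)I_B = 1.99 mA.
V_CE = V_CC − I_C·R_C − I_E·R_E = 13 − 1.97×2.2 − 1.99×0.33 = 8.01 V.
V_CE = 8.01 V > 0.2 V confirms active-region operation.

I_C ≈ 2 mA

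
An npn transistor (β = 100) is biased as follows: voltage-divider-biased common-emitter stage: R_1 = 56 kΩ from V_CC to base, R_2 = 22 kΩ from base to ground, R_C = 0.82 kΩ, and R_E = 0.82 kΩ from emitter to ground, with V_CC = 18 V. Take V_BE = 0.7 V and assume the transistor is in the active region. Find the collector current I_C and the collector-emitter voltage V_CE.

Thevenize the base divider: V_Th = V_CC·R_2/(R_1+R_2) = 18×22/78 = 5.08 V, R_Th = R_1‖R_2 = 15.8 kΩ.
Base-emitter loop: V_Th = I_B·R_Th + V_BE + (β+1)I_B·R_E, so I_B = (5.08 − 0.7) / (15.8 + 101×0.82) = 0.0444 mA.
I_C = β·I_B = 100×0.0444 = 4.44 mA, and I_E = (β+1)I_B = 4.48 mA.
V_CE = V_CC − I_C·R_C − I_E·R_E = 18 − 4.44×0.82 − 4.48×0.82 = 10.7 V.
V_CE = 10.7 V > 0.2 V confirms active-region operation.

I_C ≈ 4.4 mA, V_CE ≈ 11 V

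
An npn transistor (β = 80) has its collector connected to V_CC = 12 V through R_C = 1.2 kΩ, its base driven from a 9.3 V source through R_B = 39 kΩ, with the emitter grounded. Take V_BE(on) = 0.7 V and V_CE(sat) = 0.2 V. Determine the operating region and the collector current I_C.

Assume active: I_B = (9.3 − 0.7)/39 = 0.221 mA, giving I_C = β·I_B = 17.6 mA.
But then V_CE = 12 − 17.6×1.2 = -9.17 V < V_CE(sat) = 0.2 V — impossible in the active region.
So the transistor is saturated. With V_CE = 0.2 V, I_C = (V_CC − 0.2)/R_C = 11.8/1.2 = 9.83 mA.
Check: β·I_B = 17.6 mA > I_C = 9.83 mA, confirming saturation.

saturation; I_C ≈ 9.8 mA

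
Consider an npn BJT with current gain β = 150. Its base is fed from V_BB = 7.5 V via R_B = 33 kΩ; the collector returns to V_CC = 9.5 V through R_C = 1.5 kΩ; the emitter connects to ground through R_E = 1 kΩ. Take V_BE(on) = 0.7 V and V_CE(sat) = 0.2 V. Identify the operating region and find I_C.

saturation; I_C ≈ 3.7 mA

Assume active: I_B = (7.5 − 0.7)/(33 + 151×1) = 0.037 mA, I_C = β·I_B = 5.54 mA.
Then V_CE = 9.5 − 5.54×1.5 − 5.58×1 = -4.4 V < 0.2 V — the active assumption fails.
Re-solve with V_CE = 0.2 V. KCL at the emitter: V_E/R_E = (V_BB−0.7−V_E)/R_B + (V_CC−0.2−V_E)/R_C, giving V_E = 3.78 V.
I_C = (V_CC − 0.2 − V_E)/R_C = (9.3 − 3.78)/1.5 = 3.68 mA.
Check: I_B = (6.8 − 3.78)/33 = 0.0917 mA, and β·I_B = 13.7 mA > I_C, confirming saturation.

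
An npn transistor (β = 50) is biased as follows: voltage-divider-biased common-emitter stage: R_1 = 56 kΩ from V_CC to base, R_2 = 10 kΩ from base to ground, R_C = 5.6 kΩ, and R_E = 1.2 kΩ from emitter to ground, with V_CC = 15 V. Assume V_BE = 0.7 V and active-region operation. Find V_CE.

Thevenize the base divider: V_Th = V_CC·R_2/(R_1+R_2) = 15×10/66 = 2.27 V, R_Th = R_1‖R_2 = 8.48 kΩ.
Base-emitter loop: V_Th = I_B·R_Th + V_BE + (β+1)I_B·R_E, so I_B = (2.27 − 0.7) / (8.48 + 51×1.2) = 0.0226 mA.
I_C = β·I_B = 50×0.0226 = 1.13 mA, and I_E = (β+1)I_B = 1.15 mA.
V_CE = V_CC − I_C·R_C − I_E·R_E = 15 − 1.13×5.6 − 1.15×1.2 = 7.3 V.
V_CE = 7.3 V > 0.2 V confirms active-region operation.

V_CE ≈ 7.3 V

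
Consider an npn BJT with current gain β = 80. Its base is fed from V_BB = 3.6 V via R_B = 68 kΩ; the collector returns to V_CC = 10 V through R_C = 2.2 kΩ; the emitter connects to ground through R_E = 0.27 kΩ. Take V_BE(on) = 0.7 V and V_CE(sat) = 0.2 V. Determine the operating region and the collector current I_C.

active; I_C ≈ 2.6 mA

Assume active. Base-emitter loop: I_B = (V_BB − V_BE)/(R_B + (β+1)R_E) = (3.6 − 0.7)/(68 + 81×0.27) = 0.0323 mA.
I_C = β·I_B = 80×0.0323 = 2.58 mA.
V_CE = V_CC − I_C·R_C − I_E·R_E = 10 − 2.58×2.2 − 2.61×0.27 = 3.61 V > V_CE(sat), so the active-region assumption holds.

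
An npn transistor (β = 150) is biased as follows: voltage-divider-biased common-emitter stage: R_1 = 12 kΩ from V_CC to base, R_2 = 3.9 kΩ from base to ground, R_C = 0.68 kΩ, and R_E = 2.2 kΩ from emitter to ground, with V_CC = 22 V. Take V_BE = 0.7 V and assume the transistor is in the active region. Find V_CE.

Thevenize the base divider: V_Th = V_CC·R_2/(R_1+R_2) = 22×3.9/15.9 = 5.4 V, R_Th = R_1‖R_2 = 2.94 kΩ.
Base-emitter loop: V_Th = I_B·R_Th + V_BE + (β+1)I_B·R_E, so I_B = (5.4 − 0.7) / (2.94 + 151×2.2) = 0.014 mA.
I_C = β·I_B = 150×0.014 = 2.1 mA, and I_E = (β+1)I_B = 2.12 mA.
V_CE = V_CC − I_C·R_C − I_E·R_E = 22 − 2.1×0.68 − 2.12×2.2 = 15.9 V.
V_CE = 15.9 V > 0.2 V confirms active-region operation.

V_CE ≈ 16 V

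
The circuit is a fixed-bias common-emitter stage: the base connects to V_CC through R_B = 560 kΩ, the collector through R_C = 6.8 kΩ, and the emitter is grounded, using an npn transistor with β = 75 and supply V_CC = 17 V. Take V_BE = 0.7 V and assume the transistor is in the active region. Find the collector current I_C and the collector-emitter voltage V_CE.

Base loop: V_CC = I_B·R_B + V_BE, so I_B = (17 − 0.7)/560 kΩ = 0.0291 mA.
In the active region I_C = β·I_B = 75 × 0.0291 = 2.18 mA.
Collector loop: V_CE = V_CC − I_C·R_C = 17 − 2.18×6.8 = 2.16 V.
Since V_CE = 2.16 V > V_CE(sat) ≈ 0.2 V, the transistor is in the active region as assumed.

I_C ≈ 2.2 mA, V_CE ≈ 2.2 V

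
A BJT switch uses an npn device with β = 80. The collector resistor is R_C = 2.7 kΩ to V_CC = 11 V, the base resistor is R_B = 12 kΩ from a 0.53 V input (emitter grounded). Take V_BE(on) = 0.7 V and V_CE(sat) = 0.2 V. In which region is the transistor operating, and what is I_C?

cutoff; I_C ≈ 0

V_BB = 0.53 V ≤ V_BE(on) = 0.7 V, so the base-emitter junction is not forward biased.
The transistor is in cutoff: I_B = I_C = 0.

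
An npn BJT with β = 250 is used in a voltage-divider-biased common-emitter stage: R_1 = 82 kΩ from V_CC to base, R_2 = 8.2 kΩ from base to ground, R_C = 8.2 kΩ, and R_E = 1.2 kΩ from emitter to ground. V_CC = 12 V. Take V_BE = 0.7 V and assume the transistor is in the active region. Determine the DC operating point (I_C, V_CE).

Thevenize the base divider: V_Th = V_CC·R_2/(R_1+R_2) = 12×8.2/90.2 = 1.09 V, R_Th = R_1‖R_2 = 7.45 kΩ.
Base-emitter loop: V_Th = I_B·R_Th + V_BE + (β+1)I_B·R_E, so I_B = (1.09 − 0.7) / (7.45 + 251×1.2) = 0.00127 mA.
I_C = β·I_B = 250×0.00127 = 0.317 mA, and I_E = (β+1)I_B = 0.318 mA.
V_CE = V_CC − I_C·R_C − I_E·R_E = 12 − 0.317×8.2 − 0.318×1.2 = 9.02 V.
V_CE = 9.02 V > 0.2 V confirms active-region operation.

I_C ≈ 0.32 mA, V_CE ≈ 9 V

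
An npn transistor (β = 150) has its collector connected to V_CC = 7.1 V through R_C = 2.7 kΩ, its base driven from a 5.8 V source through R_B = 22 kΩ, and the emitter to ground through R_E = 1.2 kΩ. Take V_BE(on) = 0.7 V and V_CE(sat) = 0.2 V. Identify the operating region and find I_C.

Assume active: I_B = (5.8 − 0.7)/(22 + 151×1.2) = 0.0251 mA, I_C = β·I_B = 3.76 mA.
Then V_CE = 7.1 − 3.76×2.7 − 3.79×1.2 = -7.61 V < 0.2 V — the active assumption fails.
Re-solve with V_CE = 0.2 V. KCL at the emitter: V_E/R_E = (V_BB−0.7−V_E)/R_B + (V_CC−0.2−V_E)/R_C, giving V_E = 2.23 V.
I_C = (V_CC − 0.2 − V_E)/R_C = (6.9 − 2.23)/2.7 = 1.73 mA.
Check: I_B = (5.1 − 2.23)/22 = 0.13 mA, and β·I_B = 19.6 mA > I_C, confirming saturation.

saturation; I_C ≈ 1.7 mA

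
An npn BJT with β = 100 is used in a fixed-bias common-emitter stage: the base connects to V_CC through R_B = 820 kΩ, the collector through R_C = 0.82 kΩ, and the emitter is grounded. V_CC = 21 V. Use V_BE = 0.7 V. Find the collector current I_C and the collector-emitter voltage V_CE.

Base loop: V_CC = I_B·R_B + V_BE, so I_B = (21 − 0.7)/820 kΩ = 0.0248 mA.
In the active region I_C = β·I_B = 100 × 0.0248 = 2.48 mA.
Collector loop: V_CE = V_CC − I_C·R_C = 21 − 2.48×0.82 = 19 V.
Since V_CE = 19 V > V_CE(sat) ≈ 0.2 V, the transistor is in the active region as assumed.

I_C ≈ 2.5 mA, V_CE ≈ 19 V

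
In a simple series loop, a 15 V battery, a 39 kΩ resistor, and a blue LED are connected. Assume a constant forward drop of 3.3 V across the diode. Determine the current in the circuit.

I ≈ 0.3 mA

KVL around the loop: 15 = V_D + I·R = 3.3 + I × 39 kΩ.
So I = (15 − 3.3) / 39 kΩ = 11.7 / 39 = 0.3 mA.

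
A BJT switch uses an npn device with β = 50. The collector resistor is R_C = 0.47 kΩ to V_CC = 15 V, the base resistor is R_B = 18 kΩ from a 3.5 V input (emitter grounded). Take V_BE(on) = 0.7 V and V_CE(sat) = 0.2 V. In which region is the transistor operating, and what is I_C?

Assume active. Base-emitter loop: I_B = (V_BB − V_BE)/R_B = (3.5 − 0.7)/18 = 0.156 mA.
I_C = β·I_B = 50×0.156 = 7.78 mA.
V_CE = V_CC − I_C·R_C = 15 − 7.78×0.47 = 11.3 V > V_CE(sat), so the active-region assumption holds.

active; I_C ≈ 7.8 mA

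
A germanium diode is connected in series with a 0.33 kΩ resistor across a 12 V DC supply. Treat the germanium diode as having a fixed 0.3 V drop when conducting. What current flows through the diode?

I ≈ 35 mA

KVL around the loop: 12 = V_D + I·R = 0.3 + I × 0.33 kΩ.
So I = (12 − 0.3) / 0.33 kΩ = 11.7 / 0.33 = 35.5 mA.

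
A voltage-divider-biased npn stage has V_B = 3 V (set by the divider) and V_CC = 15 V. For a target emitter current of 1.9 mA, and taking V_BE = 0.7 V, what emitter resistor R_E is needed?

R_E ≈ 1.2 kΩ

V_E = V_B − V_BE = 3 − 0.7 = 2.3 V.
R_E = V_E / I_E = 2.3 / 1.9 = 1.21 kΩ.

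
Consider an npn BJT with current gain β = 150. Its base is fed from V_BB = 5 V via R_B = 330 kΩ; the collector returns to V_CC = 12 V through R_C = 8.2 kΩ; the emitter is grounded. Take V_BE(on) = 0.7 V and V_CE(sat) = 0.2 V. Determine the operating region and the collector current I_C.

Assume active: I_B = (5 − 0.7)/330 = 0.013 mA, giving I_C = β·I_B = 1.95 mA.
But then V_CE = 12 − 1.95×8.2 = -4.03 V < V_CE(sat) = 0.2 V — impossible in the active region.
So the transistor is saturated. With V_CE = 0.2 V, I_C = (V_CC − 0.2)/R_C = 11.8/8.2 = 1.44 mA.
Check: β·I_B = 1.95 mA > I_C = 1.44 mA, confirming saturation.

saturation; I_C ≈ 1.4 mA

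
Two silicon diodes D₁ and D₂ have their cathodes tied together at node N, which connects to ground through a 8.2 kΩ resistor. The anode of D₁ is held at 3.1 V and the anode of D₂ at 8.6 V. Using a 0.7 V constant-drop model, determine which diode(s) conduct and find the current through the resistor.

Assume both conduct. Then node N would need to be at both 3.1−0.7 = 2.4 V and 8.6−0.7 = 7.9 V, which is impossible.
Assume only D₂ conducts: V_N = 8.6 − 0.7 = 7.9 V, so I_R = 7.9/8.2 = 0.963 mA.
Check D₁: its anode-to-cathode voltage is 3.1 − 7.9 = -4.8 V < 0.7 V, so it is off. The assumption is consistent.

Only D₂ conducts; I_R ≈ 0.96 mA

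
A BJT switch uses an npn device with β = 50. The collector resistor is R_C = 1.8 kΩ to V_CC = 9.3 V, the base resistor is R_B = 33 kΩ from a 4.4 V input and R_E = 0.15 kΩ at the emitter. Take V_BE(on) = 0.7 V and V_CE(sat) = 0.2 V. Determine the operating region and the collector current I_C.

Assume active. Base-emitter loop: I_B = (V_BB − V_BE)/(R_B + (β+1)R_E) = (4.4 − 0.7)/(33 + 51×0.15) = 0.091 mA.
I_C = β·I_B = 50×0.091 = 4.55 mA.
V_CE = V_CC − I_C·R_C − I_E·R_E = 9.3 − 4.55×1.8 − 4.64×0.15 = 0.412 V > V_CE(sat), so the active-region assumption holds.

active; I_C ≈ 4.6 mA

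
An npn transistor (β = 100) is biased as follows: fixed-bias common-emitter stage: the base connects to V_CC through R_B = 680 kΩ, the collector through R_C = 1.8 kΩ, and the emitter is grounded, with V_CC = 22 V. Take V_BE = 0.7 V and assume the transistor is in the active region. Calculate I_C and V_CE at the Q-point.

Base loop: V_CC = I_B·R_B + V_BE, so I_B = (22 − 0.7)/680 kΩ = 0.0313 mA.
In the active region I_C = β·I_B = 100 × 0.0313 = 3.13 mA.
Collector loop: V_CE = V_CC − I_C·R_C = 22 − 3.13×1.8 = 16.4 V.
Since V_CE = 16.4 V > V_CE(sat) ≈ 0.2 V, the transistor is in the active region as assumed.

I_C ≈ 3.1 mA, V_CE ≈ 16 V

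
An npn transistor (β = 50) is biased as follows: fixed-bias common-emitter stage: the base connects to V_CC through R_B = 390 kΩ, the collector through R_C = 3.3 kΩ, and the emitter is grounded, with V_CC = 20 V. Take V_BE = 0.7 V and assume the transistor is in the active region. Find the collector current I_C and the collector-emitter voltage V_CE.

Base loop: V_CC = I_B·R_B + V_BE, so I_B = (20 − 0.7)/390 kΩ = 0.0495 mA.
In the active region I_C = β·I_B = 50 × 0.0495 = 2.47 mA.
Collector loop: V_CE = V_CC − I_C·R_C = 20 − 2.47×3.3 = 11.8 V.
Since V_CE = 11.8 V > V_CE(sat) ≈ 0.2 V, the transistor is in the active region as assumed.

I_C ≈ 2.5 mA, V_CE ≈ 12 V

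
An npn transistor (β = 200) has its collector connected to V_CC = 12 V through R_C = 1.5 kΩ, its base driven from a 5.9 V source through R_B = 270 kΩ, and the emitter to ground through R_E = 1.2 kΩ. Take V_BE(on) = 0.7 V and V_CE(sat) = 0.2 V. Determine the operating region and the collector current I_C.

Assume active. Base-emitter loop: I_B = (V_BB − V_BE)/(R_B + (β+1)R_E) = (5.9 − 0.7)/(270 + 201×1.2) = 0.0102 mA.
I_C = β·I_B = 200×0.0102 = 2.03 mA.
V_CE = V_CC − I_C·R_C − I_E·R_E = 12 − 2.03×1.5 − 2.04×1.2 = 6.49 V > V_CE(sat), so the active-region assumption holds.

active; I_C ≈ 2 mA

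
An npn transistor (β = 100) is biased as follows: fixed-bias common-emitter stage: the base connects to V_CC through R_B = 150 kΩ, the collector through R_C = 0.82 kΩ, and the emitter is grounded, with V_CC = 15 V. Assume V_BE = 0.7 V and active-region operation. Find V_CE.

Base loop: V_CC = I_B·R_B + V_BE, so I_B = (15 − 0.7)/150 kΩ = 0.0953 mA.
In the active region I_C = β·I_B = 100 × 0.0953 = 9.53 mA.
Collector loop: V_CE = V_CC − I_C·R_C = 15 − 9.53×0.82 = 7.18 V.
Since V_CE = 7.18 V > V_CE(sat) ≈ 0.2 V, the transistor is in the active region as assumed.

V_CE ≈ 7.2 V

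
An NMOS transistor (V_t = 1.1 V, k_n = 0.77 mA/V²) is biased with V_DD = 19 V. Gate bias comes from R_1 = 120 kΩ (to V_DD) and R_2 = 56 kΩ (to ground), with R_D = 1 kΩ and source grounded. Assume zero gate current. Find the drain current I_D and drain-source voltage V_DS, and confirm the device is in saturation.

V_G = V_DD·R_2/(R_1+R_2) = 19×56/176 = 6.05 V. With the source grounded, V_GS = V_G = 6.05 V.
Assume saturation: I_D = (k_n/2)(V_GS − V_t)² = (0.77/2)×(6.05 − 1.1)² = 0.385×4.95² = 9.42 mA.
V_DS = V_DD − I_D·R_D = 19 − 9.42×1 = 9.58 V.
Saturation requires V_DS ≥ V_GS − V_t = 4.95 V; 9.58 ≥ 4.95 ✓.

I_D ≈ 9.4 mA, V_DS ≈ 9.6 V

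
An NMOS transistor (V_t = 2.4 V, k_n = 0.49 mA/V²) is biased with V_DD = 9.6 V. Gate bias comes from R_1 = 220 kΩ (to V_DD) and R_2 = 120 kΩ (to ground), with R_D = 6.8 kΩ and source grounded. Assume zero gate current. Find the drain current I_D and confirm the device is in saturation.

V_G = V_DD·R_2/(R_1+R_2) = 9.6×120/340 = 3.39 V. With the source grounded, V_GS = V_G = 3.39 V.
Assume saturation: I_D = (k_n/2)(V_GS − V_t)² = (0.49/2)×(3.39 − 2.4)² = 0.245×0.988² = 0.239 mA.
V_DS = V_DD − I_D·R_D = 9.6 − 0.239×6.8 = 7.97 V.
Saturation requires V_DS ≥ V_GS − V_t = 0.988 V; 7.97 ≥ 0.988 ✓.

I_D ≈ 0.24 mA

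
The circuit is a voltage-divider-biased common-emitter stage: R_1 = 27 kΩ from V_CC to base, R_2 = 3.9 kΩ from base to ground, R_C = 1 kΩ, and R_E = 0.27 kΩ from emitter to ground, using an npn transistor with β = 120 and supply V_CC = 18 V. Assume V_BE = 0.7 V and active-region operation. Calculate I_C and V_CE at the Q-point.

I_C ≈ 5.2 mA, V_CE ≈ 11 V

Thevenize the base divider: V_Th = V_CC·R_2/(R_1+R_2) = 18×3.9/30.9 = 2.27 V, R_Th = R_1‖R_2 = 3.41 kΩ.
Base-emitter loop: V_Th = I_B·R_Th + V_BE + (β+1)I_B·R_E, so I_B = (2.27 − 0.7) / (3.41 + 121×0.27) = 0.0436 mA.
I_C = β·I_B = 120×0.0436 = 5.23 mA, and I_E = (β+1)I_B = 5.27 mA.
V_CE = V_CC − I_C·R_C − I_E·R_E = 18 − 5.23×1 − 5.27×0.27 = 11.3 V.
V_CE = 11.3 V > 0.2 V confirms active-region operation.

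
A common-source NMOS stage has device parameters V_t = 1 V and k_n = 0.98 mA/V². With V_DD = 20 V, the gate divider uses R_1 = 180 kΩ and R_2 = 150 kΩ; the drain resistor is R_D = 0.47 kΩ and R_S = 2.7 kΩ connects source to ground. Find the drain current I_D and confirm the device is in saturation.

I_D ≈ 2.2 mA

V_G = V_DD·R_2/(R_1+R_2) = 20×150/330 = 9.09 V.
Assume saturation: I_D = (k_n/2)(V_GS − V_t)² with V_GS = V_G − I_D·R_S = 9.09 − 2.7·I_D.
Substituting gives 3.57·I_D² − 22.4·I_D + 32.1 = 0, with roots I_D = 2.21 or 4.06 mA.
The root I_D = 4.06 mA gives V_GS = -1.88 V ≤ V_t, so take I_D = 2.21 mA.
Then V_GS = 3.12 V and V_DS = V_DD − I_D(R_D+R_S) = 20 − 2.21×3.17 = 13 V.
Saturation requires V_DS ≥ V_GS − V_t = 2.12 V; 13 ≥ 2.12 ✓.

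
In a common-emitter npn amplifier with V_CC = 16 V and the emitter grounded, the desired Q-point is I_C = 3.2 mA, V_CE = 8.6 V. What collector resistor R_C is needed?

Collector loop: V_CC = I_C·R_C + V_CE.
R_C = (V_CC − V_CE)/I_C = (16 − 8.6)/3.2 = 2.31 kΩ.

R_C ≈ 2.3 kΩ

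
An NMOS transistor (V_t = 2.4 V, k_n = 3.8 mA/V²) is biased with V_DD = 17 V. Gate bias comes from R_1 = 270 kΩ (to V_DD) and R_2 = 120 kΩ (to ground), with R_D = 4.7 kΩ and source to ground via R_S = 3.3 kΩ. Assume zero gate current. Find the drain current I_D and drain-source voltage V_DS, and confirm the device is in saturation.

I_D ≈ 0.68 mA, V_DS ≈ 12 V

V_G = V_DD·R_2/(R_1+R_2) = 17×120/390 = 5.23 V.
Assume saturation: I_D = (k_n/2)(V_GS − V_t)² with V_GS = V_G − I_D·R_S = 5.23 − 3.3·I_D.
Substituting gives 20.7·I_D² − 36.5·I_D + 15.2 = 0, with roots I_D = 0.677 or 1.09 mA.
The root I_D = 1.09 mA gives V_GS = 1.64 V ≤ V_t, so take I_D = 0.677 mA.
Then V_GS = 3 V and V_DS = V_DD − I_D(R_D+R_S) = 17 − 0.677×8 = 11.6 V.
Saturation requires V_DS ≥ V_GS − V_t = 0.597 V; 11.6 ≥ 0.597 ✓.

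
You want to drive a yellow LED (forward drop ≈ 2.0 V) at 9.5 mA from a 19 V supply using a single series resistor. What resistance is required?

R ≈ 1.8 kΩ

The resistor drops V_S − V_D = 19 − 2.0 = 17 V at 9.5 mA.
R = 17 V / 9.5 mA = 1.79 kΩ.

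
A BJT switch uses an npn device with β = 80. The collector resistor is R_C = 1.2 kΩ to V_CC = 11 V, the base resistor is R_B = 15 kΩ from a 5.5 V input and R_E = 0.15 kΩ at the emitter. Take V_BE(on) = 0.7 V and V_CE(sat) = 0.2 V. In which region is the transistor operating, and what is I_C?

saturation; I_C ≈ 8 mA

Assume active: I_B = (5.5 − 0.7)/(15 + 81×0.15) = 0.177 mA, I_C = β·I_B = 14.1 mA.
Then V_CE = 11 − 14.1×1.2 − 14.3×0.15 = -8.12 V < 0.2 V — the active assumption fails.
Re-solve with V_CE = 0.2 V. KCL at the emitter: V_E/R_E = (V_BB−0.7−V_E)/R_B + (V_CC−0.2−V_E)/R_C, giving V_E = 1.23 V.
I_C = (V_CC − 0.2 − V_E)/R_C = (10.8 − 1.23)/1.2 = 7.97 mA.
Check: I_B = (4.8 − 1.23)/15 = 0.238 mA, and β·I_B = 19 mA > I_C, confirming saturation.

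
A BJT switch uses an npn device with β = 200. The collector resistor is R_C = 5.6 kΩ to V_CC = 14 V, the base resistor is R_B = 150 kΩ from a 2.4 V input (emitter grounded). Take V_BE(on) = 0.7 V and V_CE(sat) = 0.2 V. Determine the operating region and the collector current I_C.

Assume active. Base-emitter loop: I_B = (V_BB − V_BE)/R_B = (2.4 − 0.7)/150 = 0.0113 mA.
I_C = β·I_B = 200×0.0113 = 2.27 mA.
V_CE = V_CC − I_C·R_C = 14 − 2.27×5.6 = 1.31 V > V_CE(sat), so the active-region assumption holds.

active; I_C ≈ 2.3 mA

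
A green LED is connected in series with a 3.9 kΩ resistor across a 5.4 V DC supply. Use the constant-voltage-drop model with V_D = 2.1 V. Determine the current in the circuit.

I ≈ 0.85 mA

KVL around the loop: 5.4 = V_D + I·R = 2.1 + I × 3.9 kΩ.
So I = (5.4 − 2.1) / 3.9 kΩ = 3.3 / 3.9 = 0.846 mA.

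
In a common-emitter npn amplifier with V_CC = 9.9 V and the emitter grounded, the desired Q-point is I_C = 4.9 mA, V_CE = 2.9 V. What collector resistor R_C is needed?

Collector loop: V_CC = I_C·R_C + V_CE.
R_C = (V_CC − V_CE)/I_C = (9.9 − 2.9)/4.9 = 1.43 kΩ.

R_C ≈ 1.4 kΩ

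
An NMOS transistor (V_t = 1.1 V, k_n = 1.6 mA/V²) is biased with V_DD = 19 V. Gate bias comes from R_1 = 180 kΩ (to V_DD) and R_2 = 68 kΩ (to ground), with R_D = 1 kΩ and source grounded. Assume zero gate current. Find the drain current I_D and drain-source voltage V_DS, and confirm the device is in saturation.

V_G = V_DD·R_2/(R_1+R_2) = 19×68/248 = 5.21 V. With the source grounded, V_GS = V_G = 5.21 V.
Assume saturation: I_D = (k_n/2)(V_GS − V_t)² = (1.6/2)×(5.21 − 1.1)² = 0.8×4.11² = 13.5 mA.
V_DS = V_DD − I_D·R_D = 19 − 13.5×1 = 5.49 V.
Saturation requires V_DS ≥ V_GS − V_t = 4.11 V; 5.49 ≥ 4.11 ✓.

I_D ≈ 14 mA, V_DS ≈ 5.5 V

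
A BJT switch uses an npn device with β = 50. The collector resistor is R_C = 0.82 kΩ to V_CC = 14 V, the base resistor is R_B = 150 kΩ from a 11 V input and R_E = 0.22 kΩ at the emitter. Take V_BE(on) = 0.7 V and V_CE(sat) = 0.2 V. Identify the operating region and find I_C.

active; I_C ≈ 3.2 mA

Assume active. Base-emitter loop: I_B = (V_BB − V_BE)/(R_B + (β+1)R_E) = (11 − 0.7)/(150 + 51×0.22) = 0.0639 mA.
I_C = β·I_B = 50×0.0639 = 3.19 mA.
V_CE = V_CC − I_C·R_C − I_E·R_E = 14 − 3.19×0.82 − 3.26×0.22 = 10.7 V > V_CE(sat), so the active-region assumption holds.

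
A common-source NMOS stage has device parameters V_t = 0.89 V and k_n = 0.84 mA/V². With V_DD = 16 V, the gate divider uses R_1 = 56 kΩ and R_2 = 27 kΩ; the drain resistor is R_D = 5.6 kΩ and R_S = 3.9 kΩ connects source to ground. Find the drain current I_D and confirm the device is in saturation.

V_G = V_DD·R_2/(R_1+R_2) = 16×27/83 = 5.2 V.
Assume saturation: I_D = (k_n/2)(V_GS − V_t)² with V_GS = V_G − I_D·R_S = 5.2 − 3.9·I_D.
Substituting gives 6.39·I_D² − 15.1·I_D + 7.82 = 0, with roots I_D = 0.761 or 1.61 mA.
The root I_D = 1.61 mA gives V_GS = -1.07 V ≤ V_t, so take I_D = 0.761 mA.
Then V_GS = 2.24 V and V_DS = V_DD − I_D(R_D+R_S) = 16 − 0.761×9.5 = 8.77 V.
Saturation requires V_DS ≥ V_GS − V_t = 1.35 V; 8.77 ≥ 1.35 ✓.

I_D ≈ 0.76 mA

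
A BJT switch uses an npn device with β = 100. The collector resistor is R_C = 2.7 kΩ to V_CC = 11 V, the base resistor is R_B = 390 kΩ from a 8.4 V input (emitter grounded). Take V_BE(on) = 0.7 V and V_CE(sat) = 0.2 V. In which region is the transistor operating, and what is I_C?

Assume active. Base-emitter loop: I_B = (V_BB − V_BE)/R_B = (8.4 − 0.7)/390 = 0.0197 mA.
I_C = β·I_B = 100×0.0197 = 1.97 mA.
V_CE = V_CC − I_C·R_C = 11 − 1.97×2.7 = 5.67 V > V_CE(sat), so the active-region assumption holds.

active; I_C ≈ 2 mA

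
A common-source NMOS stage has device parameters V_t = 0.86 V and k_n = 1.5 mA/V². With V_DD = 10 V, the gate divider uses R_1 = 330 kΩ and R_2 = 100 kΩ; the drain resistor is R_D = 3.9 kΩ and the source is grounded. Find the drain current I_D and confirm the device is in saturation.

I_D ≈ 1.6 mA

V_G = V_DD·R_2/(R_1+R_2) = 10×100/430 = 2.33 V. With the source grounded, V_GS = V_G = 2.33 V.
Assume saturation: I_D = (k_n/2)(V_GS − V_t)² = (1.5/2)×(2.33 − 0.86)² = 0.75×1.47² = 1.61 mA.
V_DS = V_DD − I_D·R_D = 10 − 1.61×3.9 = 3.72 V.
Saturation requires V_DS ≥ V_GS − V_t = 1.47 V; 3.72 ≥ 1.47 ✓.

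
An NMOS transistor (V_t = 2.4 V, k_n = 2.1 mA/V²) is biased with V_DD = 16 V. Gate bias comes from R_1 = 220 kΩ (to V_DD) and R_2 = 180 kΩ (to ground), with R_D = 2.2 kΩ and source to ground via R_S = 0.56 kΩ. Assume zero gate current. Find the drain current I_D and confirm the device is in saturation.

I_D ≈ 4.8 mA

V_G = V_DD·R_2/(R_1+R_2) = 16×180/400 = 7.2 V.
Assume saturation: I_D = (k_n/2)(V_GS − V_t)² with V_GS = V_G − I_D·R_S = 7.2 − 0.56·I_D.
Substituting gives 0.329·I_D² − 6.64·I_D + 24.2 = 0, with roots I_D = 4.77 or 15.4 mA.
The root I_D = 15.4 mA gives V_GS = -1.43 V ≤ V_t, so take I_D = 4.77 mA.
Then V_GS = 4.53 V and V_DS = V_DD − I_D(R_D+R_S) = 16 − 4.77×2.76 = 2.84 V.
Saturation requires V_DS ≥ V_GS − V_t = 2.13 V; 2.84 ≥ 2.13 ✓.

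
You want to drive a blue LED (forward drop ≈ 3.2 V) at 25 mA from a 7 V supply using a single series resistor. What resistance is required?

The resistor drops V_S − V_D = 7 − 3.2 = 3.8 V at 25 mA.
R = 3.8 V / 25 mA = 0.152 kΩ.

R ≈ 0.15 kΩ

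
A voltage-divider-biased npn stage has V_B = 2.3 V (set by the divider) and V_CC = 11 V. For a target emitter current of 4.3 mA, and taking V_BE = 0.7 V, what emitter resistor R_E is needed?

R_E ≈ 0.37 kΩ

V_E = V_B − V_BE = 2.3 − 0.7 = 1.6 V.
R_E = V_E / I_E = 1.6 / 4.3 = 0.372 kΩ.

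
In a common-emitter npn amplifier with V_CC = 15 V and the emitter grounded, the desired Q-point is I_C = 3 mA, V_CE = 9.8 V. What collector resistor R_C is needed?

R_C ≈ 1.7 kΩ

Collector loop: V_CC = I_C·R_C + V_CE.
R_C = (V_CC − V_CE)/I_C = (15 − 9.8)/3 = 1.73 kΩ.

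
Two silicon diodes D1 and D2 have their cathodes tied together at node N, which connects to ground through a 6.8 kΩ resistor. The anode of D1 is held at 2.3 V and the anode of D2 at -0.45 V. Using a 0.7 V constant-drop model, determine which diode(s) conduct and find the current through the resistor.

Assume both conduct. Then node N would need to be at both 2.3−0.7 = 1.6 V and -0.45−0.7 = -1.15 V, which is impossible.
Assume only D1 conducts: V_N = 2.3 − 0.7 = 1.6 V, so I_R = 1.6/6.8 = 0.235 mA.
Check D2: its anode-to-cathode voltage is -0.45 − 1.6 = -2.05 V < 0.7 V, so it is off. The assumption is consistent.

Only D1 conducts; I_R ≈ 0.24 mA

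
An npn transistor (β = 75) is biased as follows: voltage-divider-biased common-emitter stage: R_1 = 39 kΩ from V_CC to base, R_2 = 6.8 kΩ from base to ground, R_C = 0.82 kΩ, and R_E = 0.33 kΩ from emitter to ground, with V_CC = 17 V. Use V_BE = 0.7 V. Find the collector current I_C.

Thevenize the base divider: V_Th = V_CC·R_2/(R_1+R_2) = 17×6.8/45.8 = 2.52 V, R_Th = R_1‖R_2 = 5.79 kΩ.
Base-emitter loop: V_Th = I_B·R_Th + V_BE + (β+1)I_B·R_E, so I_B = (2.52 − 0.7) / (5.79 + 76×0.33) = 0.0591 mA.
I_C = β·I_B = 75×0.0591 = 4.43 mA, and I_E = (β+1)I_B = 4.49 mA.
V_CE = V_CC − I_C·R_C − I_E·R_E = 17 − 4.43×0.82 − 4.49×0.33 = 11.9 V.
V_CE = 11.9 V > 0.2 V confirms active-region operation.

I_C ≈ 4.4 mA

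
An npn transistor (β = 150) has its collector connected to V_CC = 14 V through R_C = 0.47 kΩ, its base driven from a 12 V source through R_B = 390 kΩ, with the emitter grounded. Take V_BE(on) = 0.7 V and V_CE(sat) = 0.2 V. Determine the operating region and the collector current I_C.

active; I_C ≈ 4.3 mA

Assume active. Base-emitter loop: I_B = (V_BB − V_BE)/R_B = (12 − 0.7)/390 = 0.029 mA.
I_C = β·I_B = 150×0.029 = 4.35 mA.
V_CE = V_CC − I_C·R_C = 14 − 4.35×0.47 = 12 V > V_CE(sat), so the active-region assumption holds.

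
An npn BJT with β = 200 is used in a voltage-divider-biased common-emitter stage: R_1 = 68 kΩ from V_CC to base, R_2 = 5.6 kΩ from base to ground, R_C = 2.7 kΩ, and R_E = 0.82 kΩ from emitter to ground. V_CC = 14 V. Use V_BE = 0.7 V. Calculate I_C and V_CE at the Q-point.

Thevenize the base divider: V_Th = V_CC·R_2/(R_1+R_2) = 14×5.6/73.6 = 1.07 V, R_Th = R_1‖R_2 = 5.17 kΩ.
Base-emitter loop: V_Th = I_B·R_Th + V_BE + (β+1)I_B·R_E, so I_B = (1.07 − 0.7) / (5.17 + 201×0.82) = 0.00215 mA.
I_C = β·I_B = 200×0.00215 = 0.43 mA, and I_E = (β+1)I_B = 0.432 mA.
V_CE = V_CC − I_C·R_C − I_E·R_E = 14 − 0.43×2.7 − 0.432×0.82 = 12.5 V.
V_CE = 12.5 V > 0.2 V confirms active-region operation.

I_C ≈ 0.43 mA, V_CE ≈ 12 V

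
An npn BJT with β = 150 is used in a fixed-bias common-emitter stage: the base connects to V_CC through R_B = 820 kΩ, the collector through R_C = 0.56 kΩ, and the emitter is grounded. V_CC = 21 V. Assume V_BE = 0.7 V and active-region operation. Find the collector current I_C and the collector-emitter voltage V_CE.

I_C ≈ 3.7 mA, V_CE ≈ 19 V

Base loop: V_CC = I_B·R_B + V_BE, so I_B = (21 − 0.7)/820 kΩ = 0.0248 mA.
In the active region I_C = β·I_B = 150 × 0.0248 = 3.71 mA.
Collector loop: V_CE = V_CC − I_C·R_C = 21 − 3.71×0.56 = 18.9 V.
Since V_CE = 18.9 V > V_CE(sat) ≈ 0.2 V, the transistor is in the active region as assumed.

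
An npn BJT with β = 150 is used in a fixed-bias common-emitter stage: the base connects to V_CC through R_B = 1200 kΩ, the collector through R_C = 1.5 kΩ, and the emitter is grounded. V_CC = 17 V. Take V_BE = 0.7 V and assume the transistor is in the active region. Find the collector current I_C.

Base loop: V_CC = I_B·R_B + V_BE, so I_B = (17 − 0.7)/1200 kΩ = 0.0136 mA.
In the active region I_C = β·I_B = 150 × 0.0136 = 2.04 mA.
Collector loop: V_CE = V_CC − I_C·R_C = 17 − 2.04×1.5 = 13.9 V.
Since V_CE = 13.9 V > V_CE(sat) ≈ 0.2 V, the transistor is in the active region as assumed.

I_C ≈ 2 mA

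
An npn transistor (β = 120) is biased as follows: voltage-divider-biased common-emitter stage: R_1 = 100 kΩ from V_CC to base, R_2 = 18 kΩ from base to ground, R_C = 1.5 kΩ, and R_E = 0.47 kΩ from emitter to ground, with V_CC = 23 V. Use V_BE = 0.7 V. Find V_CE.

Thevenize the base divider: V_Th = V_CC·R_2/(R_1+R_2) = 23×18/118 = 3.51 V, R_Th = R_1‖R_2 = 15.3 kΩ.
Base-emitter loop: V_Th = I_B·R_Th + V_BE + (β+1)I_B·R_E, so I_B = (3.51 − 0.7) / (15.3 + 121×0.47) = 0.0389 mA.
I_C = β·I_B = 120×0.0389 = 4.67 mA, and I_E = (β+1)I_B = 4.71 mA.
V_CE = V_CC − I_C·R_C − I_E·R_E = 23 − 4.67×1.5 − 4.71×0.47 = 13.8 V.
V_CE = 13.8 V > 0.2 V confirms active-region operation.

V_CE ≈ 14 V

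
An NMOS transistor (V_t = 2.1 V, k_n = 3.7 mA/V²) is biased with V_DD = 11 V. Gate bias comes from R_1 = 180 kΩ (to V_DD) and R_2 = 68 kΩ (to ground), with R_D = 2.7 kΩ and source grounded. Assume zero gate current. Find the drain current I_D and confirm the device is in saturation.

I_D ≈ 1.6 mA

V_G = V_DD·R_2/(R_1+R_2) = 11×68/248 = 3.02 V. With the source grounded, V_GS = V_G = 3.02 V.
Assume saturation: I_D = (k_n/2)(V_GS − V_t)² = (3.7/2)×(3.02 − 2.1)² = 1.85×0.916² = 1.55 mA.
V_DS = V_DD − I_D·R_D = 11 − 1.55×2.7 = 6.81 V.
Saturation requires V_DS ≥ V_GS − V_t = 0.916 V; 6.81 ≥ 0.916 ✓.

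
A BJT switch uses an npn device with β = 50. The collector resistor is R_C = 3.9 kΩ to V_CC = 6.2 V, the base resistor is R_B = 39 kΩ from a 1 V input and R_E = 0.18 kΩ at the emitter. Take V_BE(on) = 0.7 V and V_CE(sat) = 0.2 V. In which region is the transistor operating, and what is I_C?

Assume active. Base-emitter loop: I_B = (V_BB − V_BE)/(R_B + (β+1)R_E) = (1 − 0.7)/(39 + 51×0.18) = 0.00623 mA.
I_C = β·I_B = 50×0.00623 = 0.311 mA.
V_CE = V_CC − I_C·R_C − I_E·R_E = 6.2 − 0.311×3.9 − 0.318×0.18 = 4.93 V > V_CE(sat), so the active-region assumption holds.

active; I_C ≈ 0.31 mA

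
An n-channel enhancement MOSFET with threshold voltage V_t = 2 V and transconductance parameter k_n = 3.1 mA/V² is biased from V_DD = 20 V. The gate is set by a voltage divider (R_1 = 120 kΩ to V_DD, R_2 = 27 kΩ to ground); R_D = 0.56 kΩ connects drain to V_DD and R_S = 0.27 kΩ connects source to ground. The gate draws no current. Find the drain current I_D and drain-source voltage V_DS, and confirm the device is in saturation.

V_G = V_DD·R_2/(R_1+R_2) = 20×27/147 = 3.67 V.
Assume saturation: I_D = (k_n/2)(V_GS − V_t)² with V_GS = V_G − I_D·R_S = 3.67 − 0.27·I_D.
Substituting gives 0.113·I_D² − 2.4·I_D + 4.34 = 0, with roots I_D = 2 or 19.3 mA.
The root I_D = 19.3 mA gives V_GS = -1.52 V ≤ V_t, so take I_D = 2 mA.
Then V_GS = 3.13 V and V_DS = V_DD − I_D(R_D+R_S) = 20 − 2×0.83 = 18.3 V.
Saturation requires V_DS ≥ V_GS − V_t = 1.13 V; 18.3 ≥ 1.13 ✓.

I_D ≈ 2 mA, V_DS ≈ 18 V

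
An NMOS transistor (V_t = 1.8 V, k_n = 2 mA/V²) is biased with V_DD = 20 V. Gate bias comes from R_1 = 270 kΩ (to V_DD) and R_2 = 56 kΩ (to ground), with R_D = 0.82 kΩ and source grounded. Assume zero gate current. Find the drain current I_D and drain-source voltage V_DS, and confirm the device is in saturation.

I_D ≈ 2.7 mA, V_DS ≈ 18 V

V_G = V_DD·R_2/(R_1+R_2) = 20×56/326 = 3.44 V. With the source grounded, V_GS = V_G = 3.44 V.
Assume saturation: I_D = (k_n/2)(V_GS − V_t)² = (2/2)×(3.44 − 1.8)² = 1×1.64² = 2.68 mA.
V_DS = V_DD − I_D·R_D = 20 − 2.68×0.82 = 17.8 V.
Saturation requires V_DS ≥ V_GS − V_t = 1.64 V; 17.8 ≥ 1.64 ✓.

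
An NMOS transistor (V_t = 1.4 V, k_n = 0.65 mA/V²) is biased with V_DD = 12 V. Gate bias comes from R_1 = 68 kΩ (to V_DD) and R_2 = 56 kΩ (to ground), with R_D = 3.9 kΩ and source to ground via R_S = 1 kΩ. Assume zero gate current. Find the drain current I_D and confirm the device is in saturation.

I_D ≈ 1.7 mA

V_G = V_DD·R_2/(R_1+R_2) = 12×56/124 = 5.42 V.
Assume saturation: I_D = (k_n/2)(V_GS − V_t)² with V_GS = V_G − I_D·R_S = 5.42 − 1·I_D.
Substituting gives 0.325·I_D² − 3.61·I_D + 5.25 = 0, with roots I_D = 1.72 or 9.4 mA.
The root I_D = 9.4 mA gives V_GS = -3.98 V ≤ V_t, so take I_D = 1.72 mA.
Then V_GS = 3.7 V and V_DS = V_DD − I_D(R_D+R_S) = 12 − 1.72×4.9 = 3.58 V.
Saturation requires V_DS ≥ V_GS − V_t = 2.3 V; 3.58 ≥ 2.3 ✓.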